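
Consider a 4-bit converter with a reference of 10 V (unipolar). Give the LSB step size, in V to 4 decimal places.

Full-scale span = 10 V.
LSB = 10 / 2^4 = 10 / 16 = 0.625 V = 0.6250 V.

0.6250 V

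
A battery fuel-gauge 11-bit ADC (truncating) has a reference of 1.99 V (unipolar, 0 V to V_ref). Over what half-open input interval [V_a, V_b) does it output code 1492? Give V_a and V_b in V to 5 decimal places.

LSB = 1.99/2^11 = 0.972 mV.
V_a = V_low + 1492·LSB = 1.44975 V; V_b = V_low + 1493·LSB = 1.45072 V.

[1.44975 V, 1.45072 V)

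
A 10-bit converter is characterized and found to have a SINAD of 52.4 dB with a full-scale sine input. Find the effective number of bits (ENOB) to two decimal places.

ENOB = (SINAD − 1.76) / 6.02 = (52.4 − 1.76)/6.02 = 8.412.

8.41 bits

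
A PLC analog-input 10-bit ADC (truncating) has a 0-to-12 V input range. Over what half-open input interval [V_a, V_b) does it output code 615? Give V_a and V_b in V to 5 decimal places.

LSB = 12/2^10 = 11.719 mV.
V_a = V_low + 615·LSB = 7.20703 V; V_b = V_low + 616·LSB = 7.21875 V.

[7.20703 V, 7.21875 V)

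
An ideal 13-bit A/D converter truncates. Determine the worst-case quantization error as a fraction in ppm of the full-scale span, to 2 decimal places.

Truncating → worst-case error = 1 LSB = V_FS/2^13, so 1e+06/8192 = 122.07 ppm of full scale.

122.07 ppm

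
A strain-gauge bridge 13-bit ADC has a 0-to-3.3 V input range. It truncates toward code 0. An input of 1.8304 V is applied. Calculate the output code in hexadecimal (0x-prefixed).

code 0x11BF (decimal 4543)

Full-scale span = 3.3 V; LSB = 3.3/2^13 = 402.83 µV.
Input sits at 4543.829 steps above V_low.
So the output code is 4543.
In hexadecimal (0x-prefixed): 0x11BF.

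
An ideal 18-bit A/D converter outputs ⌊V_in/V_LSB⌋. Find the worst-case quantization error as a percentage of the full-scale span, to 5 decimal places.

0.00038 %

Truncating → worst-case error = 1 LSB = V_FS/2^18, so 100/262144 = 0.00038147 % of full scale.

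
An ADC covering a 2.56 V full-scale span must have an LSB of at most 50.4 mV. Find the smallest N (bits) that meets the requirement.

Number of steps required ≥ 2.56 V / 50.4 mV = 50.79.
Need 2^N ≥ 50.79; 2^5 = 32, 2^6 = 64.
Minimum N = 6.

6 bits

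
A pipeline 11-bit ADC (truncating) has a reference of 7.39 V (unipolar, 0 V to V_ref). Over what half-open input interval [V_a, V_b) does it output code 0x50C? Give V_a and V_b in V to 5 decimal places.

LSB = 7.39/2^11 = 3.608 mV.
Code 0x50C = 1292 decimal.
V_a = V_low + 1292·LSB = 4.66205 V; V_b = V_low + 1293·LSB = 4.66566 V.

[4.66205 V, 4.66566 V)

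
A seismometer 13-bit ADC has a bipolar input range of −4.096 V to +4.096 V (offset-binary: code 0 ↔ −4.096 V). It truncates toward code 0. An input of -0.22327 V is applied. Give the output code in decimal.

With 8192 levels over 8.192 V, one step is 1.000 mV.
(V_in − V_low)/LSB = (-0.22327 − (−4.096)) / 0.001 = 3872.730.
⌊·⌋(3872.730) = 3872.

code 3872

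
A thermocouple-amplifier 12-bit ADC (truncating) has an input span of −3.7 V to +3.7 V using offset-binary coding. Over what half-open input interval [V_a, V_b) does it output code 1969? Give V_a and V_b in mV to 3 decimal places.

[-142.725 mV, -140.918 mV)

LSB = 7.4/2^12 = 1.807 mV.
V_a = V_low + 1969·LSB = -0.142725 V; V_b = V_low + 1970·LSB = -0.140918 V.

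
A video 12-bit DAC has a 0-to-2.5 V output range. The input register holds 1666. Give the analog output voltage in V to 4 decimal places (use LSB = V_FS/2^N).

LSB = 2.5 V / 2^12 = 0.610 mV.
V_out = 0 + 1666 × 0.000610352 V = 1.01685 V.

1.0168 V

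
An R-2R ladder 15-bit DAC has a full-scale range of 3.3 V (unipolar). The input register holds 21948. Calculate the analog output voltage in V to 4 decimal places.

LSB = 3.3 V / 2^15 = 100.71 µV.
V_out = 0 + 21948 × 0.000100708 V = 2.21034 V.

2.2103 V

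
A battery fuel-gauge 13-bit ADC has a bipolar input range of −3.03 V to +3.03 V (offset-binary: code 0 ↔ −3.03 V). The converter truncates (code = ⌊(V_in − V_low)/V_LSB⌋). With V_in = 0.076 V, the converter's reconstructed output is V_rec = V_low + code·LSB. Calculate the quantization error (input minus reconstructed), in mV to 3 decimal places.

0.546 mV

LSB = 6.06/2^13 = 0.740 mV.
(0.076 − (−3.03))/0.000739746 = 4198.7380; ⌊·⌋ gives code 4198.
Reconstructed: 0.075454102 V.
Difference: 0.000545898 V → 0.546 mV.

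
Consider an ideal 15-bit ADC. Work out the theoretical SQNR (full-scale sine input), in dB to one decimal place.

92.1 dB

SNR ≈ 6.02·N + 1.76 dB = 6.02·15 + 1.76 = 92.06 dB.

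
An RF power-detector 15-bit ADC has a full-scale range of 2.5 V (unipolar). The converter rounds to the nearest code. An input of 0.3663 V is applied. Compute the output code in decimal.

With 32768 levels over 2.5 V, one step is 76.29 µV.
(V_in − V_low)/LSB = (0.3663 − 0) / 7.62939e-05 = 4801.167.
So the output code is 4801.

code 4801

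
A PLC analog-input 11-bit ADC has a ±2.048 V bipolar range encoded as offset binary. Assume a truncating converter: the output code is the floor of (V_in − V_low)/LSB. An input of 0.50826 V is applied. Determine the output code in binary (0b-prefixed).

code 0b10011111110 (decimal 1278)

With 2048 levels over 4.096 V, one step is 2.000 mV.
Input sits at 1278.130 steps above V_low.
So the output code is 1278.
In binary (0b-prefixed): 0b10011111110.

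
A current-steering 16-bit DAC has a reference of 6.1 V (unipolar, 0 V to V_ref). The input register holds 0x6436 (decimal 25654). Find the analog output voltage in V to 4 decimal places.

2.3878 V

LSB = 6.1 V / 2^16 = 93.08 µV.
Code 0x6436 = 25654 decimal.
V_out = 0 + 25654 × 9.30786e-05 V = 2.38784 V.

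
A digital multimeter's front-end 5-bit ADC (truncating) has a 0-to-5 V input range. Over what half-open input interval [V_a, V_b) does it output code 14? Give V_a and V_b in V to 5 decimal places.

LSB = 5/2^5 = 156.250 mV.
V_a = V_low + 14·LSB = 2.1875 V; V_b = V_low + 15·LSB = 2.34375 V.

[2.18750 V, 2.34375 V)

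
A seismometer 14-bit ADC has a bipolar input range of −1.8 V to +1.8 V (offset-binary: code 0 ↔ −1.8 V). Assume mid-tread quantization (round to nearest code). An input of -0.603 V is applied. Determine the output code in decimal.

code 5448

LSB = 3.6 V / 16384 = 219.73 µV.
(V_in − V_low)/LSB = (-0.603 − (−1.8)) / 0.000219727 = 5447.680.
round(5447.680) = 5448.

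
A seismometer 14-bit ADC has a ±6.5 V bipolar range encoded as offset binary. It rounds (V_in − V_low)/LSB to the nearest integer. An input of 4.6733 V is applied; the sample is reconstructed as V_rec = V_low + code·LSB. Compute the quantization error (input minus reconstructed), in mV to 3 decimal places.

Step size: 13 V ÷ 2^14 = 0.793 mV.
(4.6733 − (−6.5))/0.000793457 = 14081.7959; round gives code 14082.
V_rec = (−6.5) + 14082·0.000793457 = 4.6734619 V.
V_in − V_rec = -0.000161914 V = -0.162 mV.

-0.162 mV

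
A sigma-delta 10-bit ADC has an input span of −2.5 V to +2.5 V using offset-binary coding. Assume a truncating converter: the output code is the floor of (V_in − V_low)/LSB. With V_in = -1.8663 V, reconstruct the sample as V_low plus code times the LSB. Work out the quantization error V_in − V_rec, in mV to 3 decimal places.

3.817 mV

One LSB is 5 V / 1024 = 4.883 mV.
Scaled input = 129.7818 LSBs, so code = 129.
V_rec = (−2.5) + 129·0.00488281 = -1.8701172 V.
V_in − V_rec = 0.00381719 V = 3.817 mV.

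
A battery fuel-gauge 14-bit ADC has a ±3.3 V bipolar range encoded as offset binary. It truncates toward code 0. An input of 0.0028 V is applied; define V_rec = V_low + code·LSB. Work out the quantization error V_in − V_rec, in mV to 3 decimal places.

0.383 mV

One LSB is 6.6 V / 16384 = 402.83 µV.
Scaled input = 8198.9508 LSBs, so code = 8198.
V_rec = (−3.3) + 8198·0.000402832 = 0.0024169922 V.
V_in − V_rec = 0.000383008 V = 0.383 mV.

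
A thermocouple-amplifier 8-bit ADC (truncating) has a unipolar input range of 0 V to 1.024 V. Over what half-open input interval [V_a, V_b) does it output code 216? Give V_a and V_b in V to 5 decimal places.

[0.86400 V, 0.86800 V)

LSB = 1.024/2^8 = 4.000 mV.
V_a = V_low + 216·LSB = 0.864 V; V_b = V_low + 217·LSB = 0.868 V.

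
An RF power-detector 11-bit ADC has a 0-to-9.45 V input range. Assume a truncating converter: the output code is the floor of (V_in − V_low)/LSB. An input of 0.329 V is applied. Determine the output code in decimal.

code 71

Full-scale span = 9.45 V; LSB = 9.45/2^11 = 4.614 mV.
(V_in − V_low)/LSB = (0.329 − 0) / 0.00461426 = 71.301.
⌊·⌋(71.301) = 71.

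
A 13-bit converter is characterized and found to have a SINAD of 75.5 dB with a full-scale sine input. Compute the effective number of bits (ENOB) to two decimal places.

ENOB = (SINAD − 1.76) / 6.02 = (75.5 − 1.76)/6.02 = 12.249.

12.25 bits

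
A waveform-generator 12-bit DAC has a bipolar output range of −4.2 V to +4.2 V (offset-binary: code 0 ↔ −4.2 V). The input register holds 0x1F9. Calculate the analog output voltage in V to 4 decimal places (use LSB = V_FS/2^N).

-3.1644 V

LSB = 8.4 V / 2^12 = 2.051 mV.
Code 0x1F9 = 505 decimal.
V_out = (−4.2) + 505 × 0.00205078 V = -3.16436 V.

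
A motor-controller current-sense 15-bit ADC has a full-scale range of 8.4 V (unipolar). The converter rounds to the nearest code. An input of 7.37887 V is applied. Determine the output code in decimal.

code 28785

With 32768 levels over 8.4 V, one step is 256.35 µV.
Input sits at 28784.620 steps above V_low.
round(28784.620) = 28785.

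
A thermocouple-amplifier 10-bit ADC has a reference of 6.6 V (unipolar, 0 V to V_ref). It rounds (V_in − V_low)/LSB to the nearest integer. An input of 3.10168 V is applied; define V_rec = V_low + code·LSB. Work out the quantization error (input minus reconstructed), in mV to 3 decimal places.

1.485 mV

LSB = 6.6/2^10 = 6.445 mV.
Scaled input = 481.2304 LSBs, so code = 481.
Reconstructed: 3.1001953 V.
V_in − V_rec = 0.00148469 V = 1.485 mV.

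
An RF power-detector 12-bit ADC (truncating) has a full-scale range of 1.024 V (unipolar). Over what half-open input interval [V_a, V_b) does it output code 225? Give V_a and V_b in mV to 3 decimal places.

LSB = 1.024/2^12 = 250.00 µV.
V_a = V_low + 225·LSB = 0.05625 V; V_b = V_low + 226·LSB = 0.0565 V.

[56.250 mV, 56.500 mV)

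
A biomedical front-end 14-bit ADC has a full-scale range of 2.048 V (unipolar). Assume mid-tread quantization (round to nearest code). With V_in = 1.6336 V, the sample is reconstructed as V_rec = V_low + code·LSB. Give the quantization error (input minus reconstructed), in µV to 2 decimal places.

-25.00 µV

One LSB is 2.048 V / 16384 = 125.00 µV.
(1.6336 − 0)/0.000125 = 13068.8000; round gives code 13069.
V_rec = 0 + 13069·0.000125 = 1.633625 V.
Error = 1.6336 − 1.633625 = -2.5e-05 V = -25.00 µV.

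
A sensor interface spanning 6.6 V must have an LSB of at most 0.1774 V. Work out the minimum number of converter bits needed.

Number of steps required ≥ 6.6 V / 0.1774 V = 37.20.
Need 2^N ≥ 37.20; 2^5 = 32, 2^6 = 64.
Minimum N = 6.

6 bits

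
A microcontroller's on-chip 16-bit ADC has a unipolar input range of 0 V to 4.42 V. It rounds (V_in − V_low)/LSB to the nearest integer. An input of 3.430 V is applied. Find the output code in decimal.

code 50857

With 65536 levels over 4.42 V, one step is 67.44 µV.
(3.430 − 0) / 6.74438e-05 = 50857.122 LSBs.
round(50857.122) = 50857.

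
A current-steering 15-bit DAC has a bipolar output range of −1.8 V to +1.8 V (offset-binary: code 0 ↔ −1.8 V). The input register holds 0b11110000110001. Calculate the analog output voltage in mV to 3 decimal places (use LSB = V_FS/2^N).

LSB = 3.6 V / 2^15 = 109.86 µV.
Code 0b11110000110001 = 15409 decimal.
V_out = (−1.8) + 15409 × 0.000109863 V = -0.107117 V.
= -107.117 mV.

-107.117 mV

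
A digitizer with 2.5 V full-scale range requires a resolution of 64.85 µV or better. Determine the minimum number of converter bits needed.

16 bits

Number of steps required ≥ 2.5 V / 64.85 µV = 38550.50.
Need 2^N ≥ 38550.50; 2^15 = 32768, 2^16 = 65536.
Minimum N = 16.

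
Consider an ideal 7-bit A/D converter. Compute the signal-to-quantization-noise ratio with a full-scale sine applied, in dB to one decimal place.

43.9 dB

SNR ≈ 6.02·N + 1.76 dB = 6.02·7 + 1.76 = 43.90 dB.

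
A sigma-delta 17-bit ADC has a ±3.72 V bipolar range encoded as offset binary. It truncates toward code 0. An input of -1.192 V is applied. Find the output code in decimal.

LSB = 7.44 V / 131072 = 56.76 µV.
Input sits at 44536.292 steps above V_low.
Floor → code 44536.

code 44536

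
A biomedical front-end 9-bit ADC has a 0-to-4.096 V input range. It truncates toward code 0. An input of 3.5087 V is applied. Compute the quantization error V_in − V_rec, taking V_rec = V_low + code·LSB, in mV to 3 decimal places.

4.700 mV

One LSB is 4.096 V / 512 = 8.000 mV.
(V_in − V_low)/LSB = (3.5087 − 0)/0.008 = 438.5875 → code 438 (floor).
Reconstructed: 3.504 V.
Error = 3.5087 − 3.504 = 0.0047 V = 4.700 mV.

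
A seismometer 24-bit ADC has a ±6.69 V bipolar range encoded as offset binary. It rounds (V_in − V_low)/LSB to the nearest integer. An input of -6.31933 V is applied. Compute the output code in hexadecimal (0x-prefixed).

Full-scale span = 13.38 V; LSB = 13.38/2^24 = 0.80 µV.
Input sits at 464784.055 steps above V_low.
round(464784.055) = 464784.
In hexadecimal (0x-prefixed): 0x71790.

code 0x71790 (decimal 464784)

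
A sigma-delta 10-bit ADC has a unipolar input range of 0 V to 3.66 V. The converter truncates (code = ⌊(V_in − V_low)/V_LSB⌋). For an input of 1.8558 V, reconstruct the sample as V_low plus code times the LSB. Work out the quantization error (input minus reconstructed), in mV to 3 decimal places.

0.780 mV

Step size: 3.66 V ÷ 2^10 = 3.574 mV.
(V_in − V_low)/LSB = (1.8558 − 0)/0.00357422 = 519.2184 → code 519 (floor).
Code 519 maps back to 0 + 519×0.00357422 V = 1.8550195 V.
V_in − V_rec = 0.000780469 V = 0.780 mV.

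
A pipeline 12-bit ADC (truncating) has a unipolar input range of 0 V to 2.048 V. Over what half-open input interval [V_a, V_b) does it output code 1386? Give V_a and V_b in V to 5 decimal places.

[0.69300 V, 0.69350 V)

LSB = 2.048/2^12 = 0.500 mV.
V_a = V_low + 1386·LSB = 0.693 V; V_b = V_low + 1387·LSB = 0.6935 V.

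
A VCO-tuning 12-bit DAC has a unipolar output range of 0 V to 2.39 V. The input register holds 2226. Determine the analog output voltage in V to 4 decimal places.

LSB = 2.39 V / 2^12 = 0.583 mV.
V_out = 0 + 2226 × 0.000583496 V = 1.29886 V.

1.2989 V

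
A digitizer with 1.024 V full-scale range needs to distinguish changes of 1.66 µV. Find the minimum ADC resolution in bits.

20 bits

Number of steps required ≥ 1.024 V / 1.66 µV = 616867.47.
Need 2^N ≥ 616867.47; 2^19 = 524288, 2^20 = 1048576.
Minimum N = 20.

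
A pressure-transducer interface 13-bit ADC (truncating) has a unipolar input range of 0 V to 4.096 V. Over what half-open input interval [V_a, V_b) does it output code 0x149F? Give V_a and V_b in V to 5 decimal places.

LSB = 4.096/2^13 = 0.500 mV.
Code 0x149F = 5279 decimal.
V_a = V_low + 5279·LSB = 2.6395 V; V_b = V_low + 5280·LSB = 2.64 V.

[2.63950 V, 2.64000 V)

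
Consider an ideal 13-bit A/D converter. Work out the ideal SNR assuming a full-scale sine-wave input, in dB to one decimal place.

80.0 dB

SNR ≈ 6.02·N + 1.76 dB = 6.02·13 + 1.76 = 80.02 dB.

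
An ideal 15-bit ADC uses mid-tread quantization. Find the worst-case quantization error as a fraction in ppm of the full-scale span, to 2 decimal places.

Rounding → worst-case error = ½ LSB = V_FS/2^16, so 1e+06/65536 = 15.2588 ppm of full scale.

15.26 ppm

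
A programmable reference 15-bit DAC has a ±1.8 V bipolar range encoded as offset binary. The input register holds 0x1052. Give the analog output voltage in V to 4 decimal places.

-1.3410 V

LSB = 3.6 V / 2^15 = 109.86 µV.
Code 0x1052 = 4178 decimal.
V_out = (−1.8) + 4178 × 0.000109863 V = -1.34099 V.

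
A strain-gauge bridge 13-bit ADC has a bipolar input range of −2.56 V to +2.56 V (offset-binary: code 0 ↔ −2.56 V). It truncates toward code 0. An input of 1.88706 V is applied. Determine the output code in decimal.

Full-scale span = 5.12 V; LSB = 5.12/2^13 = 0.625 mV.
Input sits at 7115.296 steps above V_low.
So the output code is 7115.

code 7115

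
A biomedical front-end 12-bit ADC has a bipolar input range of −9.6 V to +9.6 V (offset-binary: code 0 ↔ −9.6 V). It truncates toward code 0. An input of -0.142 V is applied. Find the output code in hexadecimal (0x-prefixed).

code 0x7E1 (decimal 2017)

With 4096 levels over 19.2 V, one step is 4.688 mV.
(-0.142 − (−9.6)) / 0.0046875 = 2017.707 LSBs.
So the output code is 2017.
In hexadecimal (0x-prefixed): 0x7E1.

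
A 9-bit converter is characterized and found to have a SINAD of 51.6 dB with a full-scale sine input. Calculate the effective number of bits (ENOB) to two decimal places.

8.28 bits

ENOB = (SINAD − 1.76) / 6.02 = (51.6 − 1.76)/6.02 = 8.279.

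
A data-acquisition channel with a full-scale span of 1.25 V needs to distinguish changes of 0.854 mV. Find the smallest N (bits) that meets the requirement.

Number of steps required ≥ 1.25 V / 0.854 mV = 1463.70.
Need 2^N ≥ 1463.70; 2^10 = 1024, 2^11 = 2048.
Minimum N = 11.

11 bits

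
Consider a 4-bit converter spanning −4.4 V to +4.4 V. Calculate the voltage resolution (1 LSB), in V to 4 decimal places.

Full-scale span = 8.8 V.
LSB = 8.8 / 2^4 = 8.8 / 16 = 0.55 V = 0.5500 V.

0.5500 V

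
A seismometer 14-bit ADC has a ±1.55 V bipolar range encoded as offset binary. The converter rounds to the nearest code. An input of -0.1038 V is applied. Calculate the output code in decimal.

With 16384 levels over 3.1 V, one step is 189.21 µV.
(-0.1038 − (−1.55)) / 0.000189209 = 7643.400 LSBs.
Round → code 7643.

code 7643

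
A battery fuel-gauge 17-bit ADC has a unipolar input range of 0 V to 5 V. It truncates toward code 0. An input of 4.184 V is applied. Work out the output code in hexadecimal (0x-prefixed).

code 0x1AC71 (decimal 109681)

Full-scale span = 5 V; LSB = 5/2^17 = 38.15 µV.
(V_in − V_low)/LSB = (4.184 − 0) / 3.8147e-05 = 109681.050.
Floor → code 109681.
In hexadecimal (0x-prefixed): 0x1AC71.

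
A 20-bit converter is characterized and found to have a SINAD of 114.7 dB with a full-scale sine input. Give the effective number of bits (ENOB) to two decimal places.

ENOB = (SINAD − 1.76) / 6.02 = (114.7 − 1.76)/6.02 = 18.761.

18.76 bits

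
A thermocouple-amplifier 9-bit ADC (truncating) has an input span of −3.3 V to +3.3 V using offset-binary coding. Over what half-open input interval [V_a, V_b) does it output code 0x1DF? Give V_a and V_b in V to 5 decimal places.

LSB = 6.6/2^9 = 12.891 mV.
Code 0x1DF = 479 decimal.
V_a = V_low + 479·LSB = 2.87461 V; V_b = V_low + 480·LSB = 2.8875 V.

[2.87461 V, 2.88750 V)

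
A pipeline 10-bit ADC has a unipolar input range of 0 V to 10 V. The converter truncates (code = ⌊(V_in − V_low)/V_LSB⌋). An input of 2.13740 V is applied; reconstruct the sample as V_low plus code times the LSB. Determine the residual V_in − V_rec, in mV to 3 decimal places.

One LSB is 10 V / 1024 = 9.766 mV.
(V_in − V_low)/LSB = (2.13740 − 0)/0.00976562 = 218.8698 → code 218 (floor).
Reconstructed: 2.1289062 V.
Difference: 0.00849375 V → 8.494 mV.

8.494 mV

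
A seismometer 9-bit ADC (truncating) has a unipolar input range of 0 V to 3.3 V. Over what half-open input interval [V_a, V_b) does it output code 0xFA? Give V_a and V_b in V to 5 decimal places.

[1.61133 V, 1.61777 V)

LSB = 3.3/2^9 = 6.445 mV.
Code 0xFA = 250 decimal.
V_a = V_low + 250·LSB = 1.61133 V; V_b = V_low + 251·LSB = 1.61777 V.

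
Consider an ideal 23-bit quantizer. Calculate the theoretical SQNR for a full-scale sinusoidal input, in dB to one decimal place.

SNR ≈ 6.02·N + 1.76 dB = 6.02·23 + 1.76 = 140.22 dB.

140.2 dB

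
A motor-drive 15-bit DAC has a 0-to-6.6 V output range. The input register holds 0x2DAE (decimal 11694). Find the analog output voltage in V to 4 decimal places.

2.3554 V

LSB = 6.6 V / 2^15 = 201.42 µV.
Code 0x2DAE = 11694 decimal.
V_out = 0 + 11694 × 0.000201416 V = 2.35536 V.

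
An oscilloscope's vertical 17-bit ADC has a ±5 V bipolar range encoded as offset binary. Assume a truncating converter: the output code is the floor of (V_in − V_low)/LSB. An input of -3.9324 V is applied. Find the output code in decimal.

Full-scale span = 10 V; LSB = 10/2^17 = 76.29 µV.
Input sits at 13993.247 steps above V_low.
So the output code is 13993.

code 13993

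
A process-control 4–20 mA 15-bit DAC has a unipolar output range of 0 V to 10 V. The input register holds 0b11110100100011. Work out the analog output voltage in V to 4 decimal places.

4.7763 V

LSB = 10 V / 2^15 = 305.18 µV.
Code 0b11110100100011 = 15651 decimal.
V_out = 0 + 15651 × 0.000305176 V = 4.77631 V.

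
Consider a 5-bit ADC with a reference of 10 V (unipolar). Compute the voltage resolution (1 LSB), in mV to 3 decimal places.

Full-scale span = 10 V.
LSB = 10 / 2^5 = 10 / 32 = 0.3125 V = 312.500 mV.

312.500 mV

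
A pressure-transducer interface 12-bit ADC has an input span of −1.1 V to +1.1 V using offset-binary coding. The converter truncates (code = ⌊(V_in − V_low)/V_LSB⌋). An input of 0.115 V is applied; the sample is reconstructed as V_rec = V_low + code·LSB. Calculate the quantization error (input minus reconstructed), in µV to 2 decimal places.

58.59 µV

Step size: 2.2 V ÷ 2^12 = 0.537 mV.
(0.115 − (−1.1))/0.000537109 = 2262.1091; ⌊·⌋ gives code 2262.
V_rec = (−1.1) + 2262·0.000537109 = 0.11494141 V.
V_in − V_rec = 5.85937e-05 V = 58.59 µV.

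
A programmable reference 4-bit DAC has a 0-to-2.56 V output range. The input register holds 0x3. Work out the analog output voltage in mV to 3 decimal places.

LSB = 2.56 V / 2^4 = 160.000 mV.
Code 0x3 = 3 decimal.
V_out = 0 + 3 × 0.16 V = 0.48 V.
= 480.000 mV.

480.000 mV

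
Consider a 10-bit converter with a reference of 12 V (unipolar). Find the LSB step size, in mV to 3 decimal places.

Full-scale span = 12 V.
LSB = 12 / 2^10 = 12 / 1024 = 0.0117188 V = 11.719 mV.

11.719 mV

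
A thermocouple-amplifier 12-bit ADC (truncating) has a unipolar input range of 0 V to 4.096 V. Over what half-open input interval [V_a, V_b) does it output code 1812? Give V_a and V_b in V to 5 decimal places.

[1.81200 V, 1.81300 V)

LSB = 4.096/2^12 = 1.000 mV.
V_a = V_low + 1812·LSB = 1.812 V; V_b = V_low + 1813·LSB = 1.813 V.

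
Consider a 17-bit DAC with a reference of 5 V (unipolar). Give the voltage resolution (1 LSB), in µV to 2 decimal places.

38.15 µV

Full-scale span = 5 V.
LSB = 5 / 2^17 = 5 / 131072 = 3.8147e-05 V = 38.15 µV.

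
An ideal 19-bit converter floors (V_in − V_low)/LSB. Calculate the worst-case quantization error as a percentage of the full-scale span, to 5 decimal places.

0.00019 %

Truncating → worst-case error = 1 LSB = V_FS/2^19, so 100/524288 = 0.000190735 % of full scale.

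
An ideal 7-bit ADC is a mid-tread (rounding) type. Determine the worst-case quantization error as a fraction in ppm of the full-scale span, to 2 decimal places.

3906.25 ppm

Rounding → worst-case error = ½ LSB = V_FS/2^8, so 1e+06/256 = 3906.25 ppm of full scale.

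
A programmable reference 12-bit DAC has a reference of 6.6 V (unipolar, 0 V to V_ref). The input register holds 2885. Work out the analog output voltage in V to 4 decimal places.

LSB = 6.6 V / 2^12 = 1.611 mV.
V_out = 0 + 2885 × 0.00161133 V = 4.64868 V.

4.6487 V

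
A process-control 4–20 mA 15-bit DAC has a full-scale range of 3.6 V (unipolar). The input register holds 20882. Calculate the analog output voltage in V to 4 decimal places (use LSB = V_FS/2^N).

LSB = 3.6 V / 2^15 = 109.86 µV.
V_out = 0 + 20882 × 0.000109863 V = 2.29417 V.

2.2942 V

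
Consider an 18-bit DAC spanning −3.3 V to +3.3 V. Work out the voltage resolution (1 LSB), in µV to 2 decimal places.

25.18 µV

Full-scale span = 6.6 V.
LSB = 6.6 / 2^18 = 6.6 / 262144 = 2.5177e-05 V = 25.18 µV.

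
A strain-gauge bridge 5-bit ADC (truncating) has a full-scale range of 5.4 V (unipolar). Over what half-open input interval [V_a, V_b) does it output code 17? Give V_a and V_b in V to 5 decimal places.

LSB = 5.4/2^5 = 168.750 mV.
V_a = V_low + 17·LSB = 2.86875 V; V_b = V_low + 18·LSB = 3.0375 V.

[2.86875 V, 3.03750 V)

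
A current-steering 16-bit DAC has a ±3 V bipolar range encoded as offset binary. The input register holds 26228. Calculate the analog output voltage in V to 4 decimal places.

-0.5988 V

LSB = 6 V / 2^16 = 91.55 µV.
V_out = (−3) + 26228 × 9.15527e-05 V = -0.598755 V.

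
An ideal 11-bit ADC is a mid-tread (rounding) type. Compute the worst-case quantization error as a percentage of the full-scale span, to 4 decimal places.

0.0244 %

Rounding → worst-case error = ½ LSB = V_FS/2^12, so 100/4096 = 0.0244141 % of full scale.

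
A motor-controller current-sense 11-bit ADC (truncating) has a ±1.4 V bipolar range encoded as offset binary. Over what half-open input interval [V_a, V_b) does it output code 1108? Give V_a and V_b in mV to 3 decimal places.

LSB = 2.8/2^11 = 1.367 mV.
V_a = V_low + 1108·LSB = 0.114844 V; V_b = V_low + 1109·LSB = 0.116211 V.

[114.844 mV, 116.211 mV)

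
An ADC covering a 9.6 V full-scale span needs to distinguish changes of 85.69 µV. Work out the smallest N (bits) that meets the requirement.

Number of steps required ≥ 9.6 V / 85.69 µV = 112031.74.
Need 2^N ≥ 112031.74; 2^16 = 65536, 2^17 = 131072.
Minimum N = 17.

17 bits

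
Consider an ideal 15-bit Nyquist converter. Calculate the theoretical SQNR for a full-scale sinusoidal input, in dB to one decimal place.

92.1 dB

SNR ≈ 6.02·N + 1.76 dB = 6.02·15 + 1.76 = 92.06 dB.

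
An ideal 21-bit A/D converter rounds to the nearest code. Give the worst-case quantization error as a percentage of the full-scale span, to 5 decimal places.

Rounding → worst-case error = ½ LSB = V_FS/2^22, so 100/4194304 = 2.38419e-05 % of full scale.

0.00002 %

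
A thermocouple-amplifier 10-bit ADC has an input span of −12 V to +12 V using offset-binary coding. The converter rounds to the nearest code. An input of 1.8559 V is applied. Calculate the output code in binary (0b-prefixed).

With 1024 levels over 24 V, one step is 23.438 mV.
Input sits at 591.185 steps above V_low.
round(591.185) = 591.
In binary (0b-prefixed): 0b1001001111.

code 0b1001001111 (decimal 591)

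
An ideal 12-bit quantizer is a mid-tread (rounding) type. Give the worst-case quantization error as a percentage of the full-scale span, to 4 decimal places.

Rounding → worst-case error = ½ LSB = V_FS/2^13, so 100/8192 = 0.012207 % of full scale.

0.0122 %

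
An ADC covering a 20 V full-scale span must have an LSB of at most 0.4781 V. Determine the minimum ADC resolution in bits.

6 bits

Number of steps required ≥ 20 V / 0.4781 V = 41.83.
Need 2^N ≥ 41.83; 2^5 = 32, 2^6 = 64.
Minimum N = 6.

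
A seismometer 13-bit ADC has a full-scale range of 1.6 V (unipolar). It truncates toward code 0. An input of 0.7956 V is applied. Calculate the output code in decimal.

code 4073

LSB = 1.6 V / 8192 = 195.31 µV.
(0.7956 − 0) / 0.000195313 = 4073.472 LSBs.
Floor → code 4073.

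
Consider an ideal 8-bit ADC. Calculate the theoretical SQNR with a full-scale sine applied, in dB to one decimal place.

SNR ≈ 6.02·N + 1.76 dB = 6.02·8 + 1.76 = 49.92 dB.

49.9 dB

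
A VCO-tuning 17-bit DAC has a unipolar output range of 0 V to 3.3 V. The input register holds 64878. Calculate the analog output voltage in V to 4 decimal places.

LSB = 3.3 V / 2^17 = 25.18 µV.
V_out = 0 + 64878 × 2.5177e-05 V = 1.63343 V.

1.6334 V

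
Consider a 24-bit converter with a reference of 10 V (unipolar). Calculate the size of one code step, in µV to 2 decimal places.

0.60 µV

Full-scale span = 10 V.
LSB = 10 / 2^24 = 10 / 16777216 = 5.96046e-07 V = 0.60 µV.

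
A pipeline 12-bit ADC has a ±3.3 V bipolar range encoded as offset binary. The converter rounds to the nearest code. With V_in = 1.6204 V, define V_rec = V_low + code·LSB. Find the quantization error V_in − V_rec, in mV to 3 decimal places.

-0.596 mV

Step size: 6.6 V ÷ 2^12 = 1.611 mV.
Scaled input = 3053.6301 LSBs, so code = 3054.
V_rec = (−3.3) + 3054·0.00161133 = 1.6209961 V.
Error = 1.6204 − 1.6209961 = -0.000596094 V = -0.596 mV.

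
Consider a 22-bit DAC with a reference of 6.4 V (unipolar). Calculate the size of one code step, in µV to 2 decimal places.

1.53 µV

Full-scale span = 6.4 V.
LSB = 6.4 / 2^22 = 6.4 / 4194304 = 1.52588e-06 V = 1.53 µV.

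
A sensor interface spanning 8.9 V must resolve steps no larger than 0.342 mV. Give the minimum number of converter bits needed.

15 bits

Number of steps required ≥ 8.9 V / 0.342 mV = 26023.39.
Need 2^N ≥ 26023.39; 2^14 = 16384, 2^15 = 32768.
Minimum N = 15.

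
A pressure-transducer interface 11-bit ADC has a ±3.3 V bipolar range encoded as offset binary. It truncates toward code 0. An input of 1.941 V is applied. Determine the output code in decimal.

code 1626

Full-scale span = 6.6 V; LSB = 6.6/2^11 = 3.223 mV.
(V_in − V_low)/LSB = (1.941 − (−3.3)) / 0.00322266 = 1626.298.
Floor → code 1626.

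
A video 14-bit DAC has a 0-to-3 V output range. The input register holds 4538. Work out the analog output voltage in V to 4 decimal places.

LSB = 3 V / 2^14 = 183.11 µV.
V_out = 0 + 4538 × 0.000183105 V = 0.830933 V.

0.8309 V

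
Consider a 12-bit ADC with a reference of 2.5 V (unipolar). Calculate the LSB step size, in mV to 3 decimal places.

0.610 mV

Full-scale span = 2.5 V.
LSB = 2.5 / 2^12 = 2.5 / 4096 = 0.000610352 V = 0.610 mV.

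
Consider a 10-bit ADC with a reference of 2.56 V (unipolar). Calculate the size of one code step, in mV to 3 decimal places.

Full-scale span = 2.56 V.
LSB = 2.56 / 2^10 = 2.56 / 1024 = 0.0025 V = 2.500 mV.

2.500 mV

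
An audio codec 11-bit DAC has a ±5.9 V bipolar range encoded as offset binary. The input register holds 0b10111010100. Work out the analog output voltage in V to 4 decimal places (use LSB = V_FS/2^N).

LSB = 11.8 V / 2^11 = 5.762 mV.
Code 0b10111010100 = 1492 decimal.
V_out = (−5.9) + 1492 × 0.00576172 V = 2.69648 V.

2.6965 V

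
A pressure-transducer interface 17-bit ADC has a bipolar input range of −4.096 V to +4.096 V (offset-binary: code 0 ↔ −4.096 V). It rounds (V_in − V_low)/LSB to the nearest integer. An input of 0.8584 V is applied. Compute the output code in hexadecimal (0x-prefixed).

LSB = 8.192 V / 131072 = 62.50 µV.
(0.8584 − (−4.096)) / 6.25e-05 = 79270.400 LSBs.
So the output code is 79270.
In hexadecimal (0x-prefixed): 0x135A6.

code 0x135A6 (decimal 79270)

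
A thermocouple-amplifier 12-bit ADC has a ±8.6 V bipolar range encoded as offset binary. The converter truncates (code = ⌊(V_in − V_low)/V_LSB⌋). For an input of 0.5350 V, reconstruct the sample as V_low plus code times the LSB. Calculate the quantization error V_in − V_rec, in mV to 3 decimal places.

1.699 mV

LSB = 17.2/2^12 = 4.199 mV.
(0.5350 − (−8.6))/0.00419922 = 2175.4047; ⌊·⌋ gives code 2175.
V_rec = (−8.6) + 2175·0.00419922 = 0.53330078 V.
Difference: 0.00169922 V → 1.699 mV.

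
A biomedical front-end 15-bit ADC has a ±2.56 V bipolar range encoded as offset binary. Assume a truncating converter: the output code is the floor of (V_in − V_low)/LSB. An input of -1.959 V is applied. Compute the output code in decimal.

Full-scale span = 5.12 V; LSB = 5.12/2^15 = 156.25 µV.
(-1.959 − (−2.56)) / 0.00015625 = 3846.400 LSBs.
⌊·⌋(3846.400) = 3846.

code 3846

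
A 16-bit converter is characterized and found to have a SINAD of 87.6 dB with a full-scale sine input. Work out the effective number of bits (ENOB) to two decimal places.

14.26 bits

ENOB = (SINAD − 1.76) / 6.02 = (87.6 − 1.76)/6.02 = 14.259.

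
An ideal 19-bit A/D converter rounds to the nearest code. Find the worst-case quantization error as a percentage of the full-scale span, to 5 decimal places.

0.00010 %

Rounding → worst-case error = ½ LSB = V_FS/2^20, so 100/1048576 = 9.53674e-05 % of full scale.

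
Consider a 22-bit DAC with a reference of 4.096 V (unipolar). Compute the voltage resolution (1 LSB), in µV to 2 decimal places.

Full-scale span = 4.096 V.
LSB = 4.096 / 2^22 = 4.096 / 4194304 = 9.76563e-07 V = 0.98 µV.

0.98 µV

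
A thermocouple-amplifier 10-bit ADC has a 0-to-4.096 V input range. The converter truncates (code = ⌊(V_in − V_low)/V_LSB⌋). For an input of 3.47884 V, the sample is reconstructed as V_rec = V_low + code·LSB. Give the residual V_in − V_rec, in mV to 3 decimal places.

Step size: 4.096 V ÷ 2^10 = 4.000 mV.
(3.47884 − 0)/0.004 = 869.7100; ⌊·⌋ gives code 869.
Code 869 maps back to 0 + 869×0.004 V = 3.476 V.
V_in − V_rec = 0.00284 V = 2.840 mV.

2.840 mV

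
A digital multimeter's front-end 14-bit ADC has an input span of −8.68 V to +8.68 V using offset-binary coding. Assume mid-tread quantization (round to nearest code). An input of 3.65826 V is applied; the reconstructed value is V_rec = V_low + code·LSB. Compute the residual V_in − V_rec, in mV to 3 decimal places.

One LSB is 17.36 V / 16384 = 1.060 mV.
Scaled input = 11644.5882 LSBs, so code = 11645.
Reconstructed: 3.6586963 V.
Difference: -0.000436289 V → -0.436 mV.

-0.436 mV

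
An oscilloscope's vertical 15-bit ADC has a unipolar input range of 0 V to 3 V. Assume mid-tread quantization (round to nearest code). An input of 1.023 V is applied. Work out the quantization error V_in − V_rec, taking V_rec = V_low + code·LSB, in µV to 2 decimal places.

-10.25 µV

One LSB is 3 V / 32768 = 91.55 µV.
(1.023 − 0)/9.15527e-05 = 11173.8880; round gives code 11174.
V_rec = 0 + 11174·9.15527e-05 = 1.0230103 V.
Error = 1.023 − 1.0230103 = -1.02539e-05 V = -10.25 µV.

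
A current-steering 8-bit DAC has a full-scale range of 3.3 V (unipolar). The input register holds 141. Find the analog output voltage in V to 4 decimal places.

LSB = 3.3 V / 2^8 = 12.891 mV.
V_out = 0 + 141 × 0.0128906 V = 1.81758 V.

1.8176 V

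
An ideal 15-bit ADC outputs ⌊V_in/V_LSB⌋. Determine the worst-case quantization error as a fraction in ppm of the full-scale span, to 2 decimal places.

Truncating → worst-case error = 1 LSB = V_FS/2^15, so 1e+06/32768 = 30.5176 ppm of full scale.

30.52 ppm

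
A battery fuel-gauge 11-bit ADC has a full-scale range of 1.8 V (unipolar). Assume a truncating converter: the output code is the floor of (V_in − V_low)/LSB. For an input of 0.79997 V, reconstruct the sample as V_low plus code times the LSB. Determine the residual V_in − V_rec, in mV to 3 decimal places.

One LSB is 1.8 V / 2048 = 0.879 mV.
(V_in − V_low)/LSB = (0.79997 − 0)/0.000878906 = 910.1881 → code 910 (floor).
Code 910 maps back to 0 + 910×0.000878906 V = 0.79980469 V.
V_in − V_rec = 0.000165313 V = 0.165 mV.

0.165 mV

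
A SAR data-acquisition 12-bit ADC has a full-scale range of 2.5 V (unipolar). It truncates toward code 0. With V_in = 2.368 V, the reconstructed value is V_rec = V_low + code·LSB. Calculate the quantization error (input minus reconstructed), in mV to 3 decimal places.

0.446 mV

Step size: 2.5 V ÷ 2^12 = 0.610 mV.
Scaled input = 3879.7312 LSBs, so code = 3879.
Reconstructed: 2.3675537 V.
Error = 2.368 − 2.3675537 = 0.000446289 V = 0.446 mV.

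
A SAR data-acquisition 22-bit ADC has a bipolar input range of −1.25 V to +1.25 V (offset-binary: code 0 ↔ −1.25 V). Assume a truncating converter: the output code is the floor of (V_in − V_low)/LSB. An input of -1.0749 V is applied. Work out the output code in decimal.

Full-scale span = 2.5 V; LSB = 2.5/2^22 = 0.60 µV.
Input sits at 293769.052 steps above V_low.
⌊·⌋(293769.052) = 293769.

code 293769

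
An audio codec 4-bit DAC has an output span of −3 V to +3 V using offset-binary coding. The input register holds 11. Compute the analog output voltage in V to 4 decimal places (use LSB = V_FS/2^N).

LSB = 6 V / 2^4 = 375.000 mV.
V_out = (−3) + 11 × 0.375 V = 1.125 V.

1.1250 V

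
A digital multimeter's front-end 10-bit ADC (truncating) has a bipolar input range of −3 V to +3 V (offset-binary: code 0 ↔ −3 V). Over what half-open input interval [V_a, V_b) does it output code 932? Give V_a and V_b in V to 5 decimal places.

LSB = 6/2^10 = 5.859 mV.
V_a = V_low + 932·LSB = 2.46094 V; V_b = V_low + 933·LSB = 2.4668 V.

[2.46094 V, 2.46680 V)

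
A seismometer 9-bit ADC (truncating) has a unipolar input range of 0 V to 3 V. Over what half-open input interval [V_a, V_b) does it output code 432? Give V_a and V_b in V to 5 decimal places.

[2.53125 V, 2.53711 V)

LSB = 3/2^9 = 5.859 mV.
V_a = V_low + 432·LSB = 2.53125 V; V_b = V_low + 433·LSB = 2.53711 V.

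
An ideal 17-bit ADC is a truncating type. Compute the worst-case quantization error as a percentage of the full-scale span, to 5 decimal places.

0.00076 %

Truncating → worst-case error = 1 LSB = V_FS/2^17, so 100/131072 = 0.000762939 % of full scale.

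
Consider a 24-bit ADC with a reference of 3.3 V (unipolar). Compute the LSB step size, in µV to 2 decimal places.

Full-scale span = 3.3 V.
LSB = 3.3 / 2^24 = 3.3 / 16777216 = 1.96695e-07 V = 0.20 µV.

0.20 µV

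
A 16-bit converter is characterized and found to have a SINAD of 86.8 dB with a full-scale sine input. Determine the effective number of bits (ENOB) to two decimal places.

ENOB = (SINAD − 1.76) / 6.02 = (86.8 − 1.76)/6.02 = 14.126.

14.13 bits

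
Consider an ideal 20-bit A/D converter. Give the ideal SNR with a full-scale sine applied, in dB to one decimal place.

SNR ≈ 6.02·N + 1.76 dB = 6.02·20 + 1.76 = 122.16 dB.

122.2 dB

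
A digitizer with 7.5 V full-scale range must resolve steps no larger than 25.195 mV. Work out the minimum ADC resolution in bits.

Number of steps required ≥ 7.5 V / 25.195 mV = 297.68.
Need 2^N ≥ 297.68; 2^8 = 256, 2^9 = 512.
Minimum N = 9.

9 bits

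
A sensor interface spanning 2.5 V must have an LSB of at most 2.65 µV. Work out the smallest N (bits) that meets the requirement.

Number of steps required ≥ 2.5 V / 2.65 µV = 943396.23.
Need 2^N ≥ 943396.23; 2^19 = 524288, 2^20 = 1048576.
Minimum N = 20.

20 bits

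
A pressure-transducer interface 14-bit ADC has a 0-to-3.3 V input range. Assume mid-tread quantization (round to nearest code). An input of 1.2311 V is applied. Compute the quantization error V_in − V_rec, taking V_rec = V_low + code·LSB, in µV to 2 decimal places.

LSB = 3.3/2^14 = 201.42 µV.
(V_in − V_low)/LSB = (1.2311 − 0)/0.000201416 = 6112.2250 → code 6112 (round).
V_rec = 0 + 6112·0.000201416 = 1.2310547 V.
Error = 1.2311 − 1.2310547 = 4.53125e-05 V = 45.31 µV.

45.31 µV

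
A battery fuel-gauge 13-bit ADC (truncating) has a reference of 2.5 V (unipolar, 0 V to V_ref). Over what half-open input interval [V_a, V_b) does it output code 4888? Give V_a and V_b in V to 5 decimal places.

[1.49170 V, 1.49200 V)

LSB = 2.5/2^13 = 305.18 µV.
V_a = V_low + 4888·LSB = 1.4917 V; V_b = V_low + 4889·LSB = 1.492 V.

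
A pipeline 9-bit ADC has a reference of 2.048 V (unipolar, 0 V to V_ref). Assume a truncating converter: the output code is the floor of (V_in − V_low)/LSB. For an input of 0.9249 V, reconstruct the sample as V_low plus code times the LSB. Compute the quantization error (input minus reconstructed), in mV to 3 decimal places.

LSB = 2.048/2^9 = 4.000 mV.
Scaled input = 231.2250 LSBs, so code = 231.
Code 231 maps back to 0 + 231×0.004 V = 0.924 V.
V_in − V_rec = 0.0009 V = 0.900 mV.

0.900 mV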